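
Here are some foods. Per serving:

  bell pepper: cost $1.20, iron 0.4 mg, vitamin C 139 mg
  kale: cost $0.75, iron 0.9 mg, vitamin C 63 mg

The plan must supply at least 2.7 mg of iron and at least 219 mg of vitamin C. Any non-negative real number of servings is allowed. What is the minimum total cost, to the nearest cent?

For a min-cost LP with two ≥-constraints, a basic feasible solution has at most two positive variables.
bell pepper only: max(2.7/0.4, 219/139) = 6.75 servings → $8.10.
kale only: max(2.7/0.9, 219/63) = 3.476 servings → $2.61.
bell pepper + kale with both tight: 0.2703 servings and 2.88 servings → $2.48.
So the least-cost plan costs $2.48.

$2.48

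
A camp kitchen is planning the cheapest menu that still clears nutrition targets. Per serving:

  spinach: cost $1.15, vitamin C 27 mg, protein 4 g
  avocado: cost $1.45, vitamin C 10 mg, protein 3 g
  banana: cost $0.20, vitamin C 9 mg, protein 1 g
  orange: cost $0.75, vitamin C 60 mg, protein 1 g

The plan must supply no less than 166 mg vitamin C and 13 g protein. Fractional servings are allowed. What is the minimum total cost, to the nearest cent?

The cheapest plan sits at a corner of the feasible region — with two constraints it uses at most two foods.
spinach only: max(166/27, 13/4) = 6.148 servings → $7.07.
avocado only: max(166/10, 13/3) = 16.6 servings → $24.07.
banana only: max(166/9, 13/1) = 18.44 servings → $3.69.
orange only: max(166/60, 13/1) = 13 servings → $9.75.
spinach + avocado: intersection lies outside the first quadrant.
spinach + banana: the both-tight solution has a negative serving — not a feasible corner.
spinach + orange with both tight: 2.883 servings and 1.469 servings → $4.42.
avocado + banana: intersection lies outside the first quadrant.
avocado + orange with both tight: 3.612 servings and 2.165 servings → $6.86.
banana + orange with both tight: 12.04 servings and 0.9608 servings → $3.13.
Cheapest feasible corner: $3.13.

$3.13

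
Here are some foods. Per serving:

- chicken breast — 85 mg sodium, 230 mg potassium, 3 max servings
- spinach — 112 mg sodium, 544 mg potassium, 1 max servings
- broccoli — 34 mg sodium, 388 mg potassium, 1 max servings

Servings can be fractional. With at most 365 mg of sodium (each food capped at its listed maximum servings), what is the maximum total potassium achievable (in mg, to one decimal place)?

1524.6 mg

Potassium per mg sodium: broccoli 11.41, spinach 4.857, chicken breast 2.706.
Take 1 serving of broccoli: uses 34 mg sodium, +388.0 mg potassium (running total 388.0 mg).
Take 1 serving of spinach: uses 112 mg sodium, +544.0 mg potassium (running total 932.0 mg).
Take 2.576 servings of chicken breast: uses 219 mg sodium, +592.6 mg potassium (running total 1524.6 mg).
Greedy by best ratio exhausts the sodium allowance optimally: 1524.6 mg.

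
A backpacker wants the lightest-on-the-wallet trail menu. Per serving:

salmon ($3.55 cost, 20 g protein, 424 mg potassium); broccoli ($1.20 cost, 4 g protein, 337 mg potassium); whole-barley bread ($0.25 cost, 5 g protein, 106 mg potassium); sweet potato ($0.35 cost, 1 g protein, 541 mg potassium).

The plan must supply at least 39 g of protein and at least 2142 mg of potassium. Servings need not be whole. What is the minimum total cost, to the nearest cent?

$2.71

An LP optimum is at a vertex; with two nutrient constraints at most two foods are used. Check each candidate.
salmon only: max(39/20, 2142/424) = 5.052 servings → $17.93.
broccoli only: max(39/4, 2142/337) = 9.75 servings → $11.70.
whole-barley bread only: max(39/5, 2142/106) = 20.21 servings → $5.05.
sweet potato only: max(39/1, 2142/541) = 39 servings → $13.65.
salmon + broccoli with both tight: 0.907 servings and 5.215 servings → $9.48.
salmon + whole-barley bread (both tight): parallel constraints — no distinct corner.
salmon + sweet potato with both tight: 1.823 servings and 2.53 servings → $7.36.
broccoli + whole-barley bread with both tight: 5.215 servings and 3.628 servings → $7.16.
broccoli + sweet potato: the both-tight solution has a negative serving — not a feasible corner.
whole-barley bread + sweet potato with both tight: 7.294 servings and 2.53 servings → $2.71.
Cheapest feasible corner: $2.71.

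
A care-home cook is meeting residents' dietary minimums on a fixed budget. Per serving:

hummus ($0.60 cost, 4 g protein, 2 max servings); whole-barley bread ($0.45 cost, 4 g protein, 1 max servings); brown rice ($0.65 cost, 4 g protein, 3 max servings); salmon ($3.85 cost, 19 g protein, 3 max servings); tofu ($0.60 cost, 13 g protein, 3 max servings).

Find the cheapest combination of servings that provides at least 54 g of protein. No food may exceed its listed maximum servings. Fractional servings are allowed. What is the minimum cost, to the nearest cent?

$3.94

Cost per g of protein: tofu $0.0462, whole-barley bread $0.1125, hummus $0.1500, brown rice $0.1625, salmon $0.2026.
Take 3 servings of tofu: +39.0 g protein for $1.80 (total $1.80, still need 15.0 g).
Take 1 serving of whole-barley bread: +4.0 g protein for $0.45 (total $2.25, still need 11.0 g).
Take 2 servings of hummus: +8.0 g protein for $1.20 (total $3.45, still need 3.0 g).
Take 0.75 servings of brown rice: +3.0 g protein for $0.49 (total $3.94, still need 0.0 g).
Greedy by cheapest-per-g is optimal for a single linear constraint, so the minimum cost is $3.94.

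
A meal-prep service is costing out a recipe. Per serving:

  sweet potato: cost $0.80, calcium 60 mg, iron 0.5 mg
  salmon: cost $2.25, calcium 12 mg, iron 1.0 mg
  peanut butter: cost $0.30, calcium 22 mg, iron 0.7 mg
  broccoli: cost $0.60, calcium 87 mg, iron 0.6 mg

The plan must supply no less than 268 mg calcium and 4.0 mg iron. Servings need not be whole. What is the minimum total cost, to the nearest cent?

For a min-cost LP with two ≥-constraints, a basic feasible solution has at most two positive variables.
sweet potato only: max(268/60, 4.0/0.5) = 8 servings → $6.40.
salmon only: max(268/12, 4.0/1.0) = 22.33 servings → $50.25.
peanut butter only: max(268/22, 4.0/0.7) = 12.18 servings → $3.65.
broccoli only: max(268/87, 4.0/0.6) = 6.667 servings → $4.00.
sweet potato + salmon with both tight: 4.074 servings and 1.963 servings → $7.68.
sweet potato + peanut butter with both tight: 3.213 servings and 3.419 servings → $3.60.
sweet potato + broccoli: intersection lies outside the first quadrant.
salmon + peanut butter: intersection lies outside the first quadrant.
salmon + broccoli with both tight: 2.346 servings and 2.757 servings → $6.93.
peanut butter + broccoli with both tight: 3.925 servings and 2.088 servings → $2.43.
So the least-cost plan costs $2.43.

$2.43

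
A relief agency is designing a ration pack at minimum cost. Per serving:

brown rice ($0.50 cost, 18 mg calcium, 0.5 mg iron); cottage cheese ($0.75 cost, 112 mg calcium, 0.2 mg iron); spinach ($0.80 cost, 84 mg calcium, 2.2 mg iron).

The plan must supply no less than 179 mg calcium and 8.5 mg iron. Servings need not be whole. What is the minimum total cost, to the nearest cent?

Check every corner: each single food scaled to meet both minima, and each pair solved so both constraints bind.
brown rice only: max(179/18, 8.5/0.5) = 17 servings → $8.50.
cottage cheese only: max(179/112, 8.5/0.2) = 42.5 servings → $31.88.
spinach only: max(179/84, 8.5/2.2) = 3.864 servings → $3.09.
brown rice + cottage cheese: intersection lies outside the first quadrant.
brown rice + spinach: intersection lies outside the first quadrant.
cottage cheese + spinach: intersection lies outside the first quadrant.
The minimum over all feasible corners is $3.09.

$3.09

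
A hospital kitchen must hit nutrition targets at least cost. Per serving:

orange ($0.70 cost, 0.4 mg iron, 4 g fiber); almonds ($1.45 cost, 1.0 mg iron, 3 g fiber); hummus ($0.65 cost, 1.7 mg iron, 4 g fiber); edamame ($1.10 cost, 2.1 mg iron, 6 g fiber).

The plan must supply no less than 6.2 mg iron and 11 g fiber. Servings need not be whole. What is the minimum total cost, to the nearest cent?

Two binding constraints pin down two serving amounts, so the optimal mix uses at most two foods. The candidates are each food alone (scaled to the tighter of iron/fiber) and each pair with both constraints tight.
orange only: max(6.2/0.4, 11/4) = 15.5 servings → $10.85.
almonds only: max(6.2/1.0, 11/3) = 6.2 servings → $8.99.
hummus only: max(6.2/1.7, 11/4) = 3.647 servings → $2.37.
edamame only: max(6.2/2.1, 11/6) = 2.952 servings → $3.25.
orange + almonds: the both-tight solution has a negative serving — not a feasible corner.
orange + hummus with both targets exact would need a negative amount; discard.
orange + edamame: the both-tight solution has a negative serving — not a feasible corner.
almonds + hummus: intersection lies outside the first quadrant.
almonds + edamame: the both-tight solution has a negative serving — not a feasible corner.
hummus + edamame with both targets exact would need a negative amount; discard.
So the least-cost plan costs $2.37.

$2.37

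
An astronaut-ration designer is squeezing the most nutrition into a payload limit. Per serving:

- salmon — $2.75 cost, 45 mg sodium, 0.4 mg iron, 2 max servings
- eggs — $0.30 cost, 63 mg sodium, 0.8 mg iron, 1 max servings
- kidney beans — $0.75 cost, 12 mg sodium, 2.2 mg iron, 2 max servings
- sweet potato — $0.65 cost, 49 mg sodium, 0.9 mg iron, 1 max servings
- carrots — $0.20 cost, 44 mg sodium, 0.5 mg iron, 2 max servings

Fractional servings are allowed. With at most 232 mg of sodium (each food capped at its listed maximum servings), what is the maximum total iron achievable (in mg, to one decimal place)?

Iron per mg sodium: kidney beans 0.1833, sweet potato 0.01837, eggs 0.0127, carrots 0.01136, salmon 0.008889.
Take 2 servings of kidney beans: uses 24 mg sodium, +4.4 mg iron (running total 4.4 mg).
Take 1 serving of sweet potato: uses 49 mg sodium, +0.9 mg iron (running total 5.3 mg).
Take 1 serving of eggs: uses 63 mg sodium, +0.8 mg iron (running total 6.1 mg).
Take 2 servings of carrots: uses 88 mg sodium, +1.0 mg iron (running total 7.1 mg).
Take 0.1778 servings of salmon: uses 8 mg sodium, +0.1 mg iron (running total 7.2 mg).
Greedy by best ratio exhausts the sodium allowance optimally: 7.2 mg.

7.2 mg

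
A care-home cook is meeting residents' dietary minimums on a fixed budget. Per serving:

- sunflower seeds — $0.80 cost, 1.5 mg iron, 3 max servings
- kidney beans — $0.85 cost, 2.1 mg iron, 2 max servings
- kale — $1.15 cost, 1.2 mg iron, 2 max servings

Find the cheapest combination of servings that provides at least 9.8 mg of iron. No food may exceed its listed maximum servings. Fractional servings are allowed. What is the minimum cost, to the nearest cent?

$5.15

Cost per mg of iron: kidney beans $0.4048, sunflower seeds $0.5333, kale $0.9583.
Take 2 servings of kidney beans: +4.2 mg iron for $1.70 (total $1.70, still need 5.6 mg).
Take 3 servings of sunflower seeds: +4.5 mg iron for $2.40 (total $4.10, still need 1.1 mg).
Take 0.9167 servings of kale: +1.1 mg iron for $1.05 (total $5.15, still need 0.0 mg).
Filling from the cheapest source first is optimal under one linear minimum: $5.15.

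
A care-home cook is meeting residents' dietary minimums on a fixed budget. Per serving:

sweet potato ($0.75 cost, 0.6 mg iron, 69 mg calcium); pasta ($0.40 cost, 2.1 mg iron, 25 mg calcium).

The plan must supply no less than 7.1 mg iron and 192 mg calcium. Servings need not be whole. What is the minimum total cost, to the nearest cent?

The cheapest plan sits at a corner of the feasible region — with two constraints it uses at most two foods.
sweet potato only: max(7.1/0.6, 192/69) = 11.83 servings → $8.88.
pasta only: max(7.1/2.1, 192/25) = 7.68 servings → $3.07.
sweet potato + pasta with both tight: 1.737 servings and 2.885 servings → $2.46.
Cheapest feasible corner: $2.46.

$2.46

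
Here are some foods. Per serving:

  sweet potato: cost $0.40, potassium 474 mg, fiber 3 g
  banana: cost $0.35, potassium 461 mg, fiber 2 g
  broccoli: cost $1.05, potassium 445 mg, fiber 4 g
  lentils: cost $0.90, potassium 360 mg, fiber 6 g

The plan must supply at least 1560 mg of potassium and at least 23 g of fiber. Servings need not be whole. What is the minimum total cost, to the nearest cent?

$3.07

sweet potato only: max(1560/474, 23/3) = 7.667 servings → $3.07.
banana only: max(1560/461, 23/2) = 11.5 servings → $4.03.
broccoli only: max(1560/445, 23/4) = 5.75 servings → $6.04.
lentils only: max(1560/360, 23/6) = 4.333 servings → $3.90.
sweet potato + banana: intersection lies outside the first quadrant.
sweet potato + broccoli: the both-tight solution has a negative serving — not a feasible corner.
sweet potato + lentils with both tight: 0.6122 servings and 3.527 servings → $3.42.
banana + broccoli with both targets exact would need a negative amount; discard.
banana + lentils with both tight: 0.5279 servings and 3.657 servings → $3.48.
broccoli + lentils with both tight: 0.878 servings and 3.248 servings → $3.85.
Cheapest feasible corner: $3.07.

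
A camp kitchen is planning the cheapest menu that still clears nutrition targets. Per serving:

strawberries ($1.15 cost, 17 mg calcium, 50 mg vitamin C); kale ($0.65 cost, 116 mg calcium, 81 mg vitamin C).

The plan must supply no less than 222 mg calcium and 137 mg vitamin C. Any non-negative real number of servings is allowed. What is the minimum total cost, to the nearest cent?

$1.24

With two linear requirements the optimum uses one or two foods; enumerate the corners.
strawberries only: max(222/17, 137/50) = 13.06 servings → $15.02.
kale only: max(222/116, 137/81) = 1.914 servings → $1.24.
strawberries + kale: intersection lies outside the first quadrant.
The minimum over all feasible corners is $1.24.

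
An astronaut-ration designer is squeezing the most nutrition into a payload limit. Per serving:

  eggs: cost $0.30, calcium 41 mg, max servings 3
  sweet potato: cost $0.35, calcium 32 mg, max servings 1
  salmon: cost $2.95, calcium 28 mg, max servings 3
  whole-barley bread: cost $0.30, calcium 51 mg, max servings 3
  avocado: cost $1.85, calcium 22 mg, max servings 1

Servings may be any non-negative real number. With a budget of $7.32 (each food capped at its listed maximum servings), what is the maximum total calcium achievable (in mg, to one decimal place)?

Calcium per dollar: whole-barley bread 170, eggs 136.7, sweet potato 91.43, avocado 11.89, salmon 9.492.
Take 3 servings of whole-barley bread: spends $0.90, +153.0 mg calcium (running total 153.0 mg).
Take 3 servings of eggs: spends $0.90, +123.0 mg calcium (running total 276.0 mg).
Take 1 serving of sweet potato: spends $0.35, +32.0 mg calcium (running total 308.0 mg).
Take 1 serving of avocado: spends $1.85, +22.0 mg calcium (running total 330.0 mg).
Take 1.125 servings of salmon: spends $3.32, +31.5 mg calcium (running total 361.5 mg).
Filling greedily by calcium-per-dollar is optimal for one linear limit, giving 361.5 mg.

361.5 mg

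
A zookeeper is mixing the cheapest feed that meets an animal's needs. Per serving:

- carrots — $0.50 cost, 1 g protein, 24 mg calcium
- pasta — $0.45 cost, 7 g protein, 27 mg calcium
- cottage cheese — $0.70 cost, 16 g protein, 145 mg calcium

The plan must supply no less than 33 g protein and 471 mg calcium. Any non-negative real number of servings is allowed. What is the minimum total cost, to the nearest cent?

$2.27

A basic optimal solution has at most two foods positive. Try each food alone and each pair with both targets met exactly.
carrots only: max(33/1, 471/24) = 33 servings → $16.50.
pasta only: max(33/7, 471/27) = 17.44 servings → $7.85.
cottage cheese only: max(33/16, 471/145) = 3.248 servings → $2.27.
carrots + pasta with both tight: 17.06 servings and 2.277 servings → $9.56.
carrots + cottage cheese with both tight: 11.51 servings and 1.343 servings → $6.70.
pasta + cottage cheese with both targets exact would need a negative amount; discard.
Cheapest feasible corner: $2.27.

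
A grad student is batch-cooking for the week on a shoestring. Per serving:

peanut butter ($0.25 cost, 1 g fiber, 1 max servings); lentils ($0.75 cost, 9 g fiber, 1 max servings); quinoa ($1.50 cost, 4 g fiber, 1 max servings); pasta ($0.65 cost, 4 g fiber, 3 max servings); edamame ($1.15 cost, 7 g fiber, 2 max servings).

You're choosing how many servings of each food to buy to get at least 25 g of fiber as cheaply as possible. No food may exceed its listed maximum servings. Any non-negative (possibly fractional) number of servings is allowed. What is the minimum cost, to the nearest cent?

$3.36

Cost per g of fiber: lentils $0.0833, pasta $0.1625, edamame $0.1643, peanut butter $0.2500, quinoa $0.3750.
Take 1 serving of lentils: +9.0 g fiber for $0.75 (total $0.75, still need 16.0 g).
Take 3 servings of pasta: +12.0 g fiber for $1.95 (total $2.70, still need 4.0 g).
Take 0.5714 servings of edamame: +4.0 g fiber for $0.66 (total $3.36, still need 0.0 g).
Filling from the cheapest source first is optimal under one linear minimum: $3.36.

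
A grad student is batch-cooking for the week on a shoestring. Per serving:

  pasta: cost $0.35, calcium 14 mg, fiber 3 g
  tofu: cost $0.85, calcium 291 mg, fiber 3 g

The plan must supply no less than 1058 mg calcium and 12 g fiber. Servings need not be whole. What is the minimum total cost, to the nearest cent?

Minimising a linear cost over {calcium ≥ 1058, fiber ≥ 12, servings ≥ 0} — the optimum is at a vertex, using one or two foods.
pasta only: max(1058/14, 12/3) = 75.57 servings → $26.45.
tofu only: max(1058/291, 12/3) = 4 servings → $3.40.
pasta + tofu with both tight: 0.3827 servings and 3.617 servings → $3.21.
So the least-cost plan costs $3.21.

$3.21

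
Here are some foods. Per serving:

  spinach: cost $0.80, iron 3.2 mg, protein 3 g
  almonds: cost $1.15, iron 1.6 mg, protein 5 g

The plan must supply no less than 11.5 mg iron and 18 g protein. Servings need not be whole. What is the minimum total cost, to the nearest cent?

This is a tiny linear program; its minimum lies at a vertex of the feasible set. List the vertices and price them.
spinach only: max(11.5/3.2, 18/3) = 6 servings → $4.80.
almonds only: max(11.5/1.6, 18/5) = 7.188 servings → $8.27.
spinach + almonds with both tight: 2.562 servings and 2.062 servings → $4.42.
The minimum over all feasible corners is $4.42.

$4.42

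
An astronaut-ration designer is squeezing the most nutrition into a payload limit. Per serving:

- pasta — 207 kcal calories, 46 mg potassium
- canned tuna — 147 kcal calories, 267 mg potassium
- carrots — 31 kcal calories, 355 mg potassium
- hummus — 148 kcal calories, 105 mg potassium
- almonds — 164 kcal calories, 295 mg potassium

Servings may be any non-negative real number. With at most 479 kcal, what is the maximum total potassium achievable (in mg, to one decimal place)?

Potassium per kcal: carrots 11.45, canned tuna 1.816, almonds 1.799, hummus 0.7095, pasta 0.2222.
With no serving limits, spend the whole calories allowance on carrots: 479 kcal / 31 kcal × 355 mg = 5485.3 mg.

5485.3 mg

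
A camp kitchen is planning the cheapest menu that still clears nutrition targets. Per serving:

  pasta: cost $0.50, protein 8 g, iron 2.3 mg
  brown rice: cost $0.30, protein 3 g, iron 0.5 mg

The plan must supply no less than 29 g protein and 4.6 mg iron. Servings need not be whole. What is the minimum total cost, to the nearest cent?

$1.81

Minimising a linear cost over {protein ≥ 29, iron ≥ 4.6, servings ≥ 0} — the optimum is at a vertex, using one or two foods.
pasta only: max(29/8, 4.6/2.3) = 3.625 servings → $1.81.
brown rice only: max(29/3, 4.6/0.5) = 9.667 servings → $2.90.
pasta + brown rice with both targets exact would need a negative amount; discard.
Cheapest feasible corner: $1.81.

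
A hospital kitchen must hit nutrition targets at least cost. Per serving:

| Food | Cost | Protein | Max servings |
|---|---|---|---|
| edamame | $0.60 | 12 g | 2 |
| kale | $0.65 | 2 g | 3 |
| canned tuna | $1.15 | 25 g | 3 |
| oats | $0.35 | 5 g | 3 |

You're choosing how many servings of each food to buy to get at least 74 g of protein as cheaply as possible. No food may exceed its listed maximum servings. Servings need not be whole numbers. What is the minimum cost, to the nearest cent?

$3.40

Cost per g of protein: canned tuna $0.0460, edamame $0.0500, oats $0.0700, kale $0.3250.
Take 2.96 servings of canned tuna: +74.0 g protein for $3.40 (total $3.40, still need 0.0 g).
Greedy by cheapest-per-g is optimal for a single linear constraint, so the minimum cost is $3.40.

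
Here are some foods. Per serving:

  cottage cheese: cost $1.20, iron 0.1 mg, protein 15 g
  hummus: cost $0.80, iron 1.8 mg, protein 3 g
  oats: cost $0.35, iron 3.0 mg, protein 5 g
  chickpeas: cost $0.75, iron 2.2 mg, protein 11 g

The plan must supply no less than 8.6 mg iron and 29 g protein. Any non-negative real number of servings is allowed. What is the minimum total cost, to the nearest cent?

With two linear requirements the optimum uses one or two foods; enumerate the corners.
cottage cheese only: max(8.6/0.1, 29/15) = 86 servings → $103.20.
hummus only: max(8.6/1.8, 29/3) = 9.667 servings → $7.73.
oats only: max(8.6/3.0, 29/5) = 5.8 servings → $2.03.
chickpeas only: max(8.6/2.2, 29/11) = 3.909 servings → $2.93.
cottage cheese + hummus with both tight: 0.9888 servings and 4.723 servings → $4.96.
cottage cheese + oats with both tight: 0.9888 servings and 2.834 servings → $2.18.
cottage cheese + chickpeas: intersection lies outside the first quadrant.
hummus + oats (both tight): parallel constraints — no distinct corner.
hummus + chickpeas with both tight: 2.333 servings and 2 servings → $3.37.
oats + chickpeas with both tight: 1.4 servings and 2 servings → $1.99.
The minimum over all feasible corners is $1.99.

$1.99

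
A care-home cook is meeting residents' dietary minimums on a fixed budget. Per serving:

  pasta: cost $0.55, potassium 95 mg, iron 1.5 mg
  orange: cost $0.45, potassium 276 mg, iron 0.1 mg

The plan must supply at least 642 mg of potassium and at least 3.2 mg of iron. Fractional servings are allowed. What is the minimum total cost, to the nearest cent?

$1.85

Two binding constraints pin down two serving amounts, so the optimal mix uses at most two foods. The candidates are each food alone (scaled to the tighter of potassium/iron) and each pair with both constraints tight.
pasta only: max(642/95, 3.2/1.5) = 6.758 servings → $3.72.
orange only: max(642/276, 3.2/0.1) = 32 servings → $14.40.
pasta + orange with both tight: 2.025 servings and 1.629 servings → $1.85.
So the least-cost plan costs $1.85.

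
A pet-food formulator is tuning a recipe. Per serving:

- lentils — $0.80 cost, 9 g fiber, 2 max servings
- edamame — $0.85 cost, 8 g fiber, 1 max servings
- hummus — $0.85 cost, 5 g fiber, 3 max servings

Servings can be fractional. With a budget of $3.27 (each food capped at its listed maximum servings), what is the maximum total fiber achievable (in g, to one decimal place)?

Fiber per dollar: lentils 11.25, edamame 9.412, hummus 5.882.
Take 2 servings of lentils: spends $1.60, +18.0 g fiber (running total 18.0 g).
Take 1 serving of edamame: spends $0.85, +8.0 g fiber (running total 26.0 g).
Take 0.9647 servings of hummus: spends $0.82, +4.8 g fiber (running total 30.8 g).
Filling greedily by fiber-per-dollar is optimal for one linear limit, giving 30.8 g.

30.8 g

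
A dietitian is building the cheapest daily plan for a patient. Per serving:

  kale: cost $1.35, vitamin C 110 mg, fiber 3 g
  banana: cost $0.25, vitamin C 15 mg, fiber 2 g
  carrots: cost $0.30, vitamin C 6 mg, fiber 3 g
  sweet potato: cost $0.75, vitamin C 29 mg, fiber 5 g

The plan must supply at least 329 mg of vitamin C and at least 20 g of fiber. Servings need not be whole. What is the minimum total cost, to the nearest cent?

$4.49

Check every corner: each single food scaled to meet both minima, and each pair solved so both constraints bind.
kale only: max(329/110, 20/3) = 6.667 servings → $9.00.
banana only: max(329/15, 20/2) = 21.93 servings → $5.48.
carrots only: max(329/6, 20/3) = 54.83 servings → $16.45.
sweet potato only: max(329/29, 20/5) = 11.34 servings → $8.51.
kale + banana with both tight: 2.046 servings and 6.931 servings → $4.49.
kale + carrots with both tight: 2.779 servings and 3.888 servings → $4.92.
kale + sweet potato with both tight: 2.3 servings and 2.62 servings → $5.07.
banana + carrots: the both-tight solution has a negative serving — not a feasible corner.
banana + sweet potato with both targets exact would need a negative amount; discard.
carrots + sweet potato: intersection lies outside the first quadrant.
Cheapest feasible corner: $4.49.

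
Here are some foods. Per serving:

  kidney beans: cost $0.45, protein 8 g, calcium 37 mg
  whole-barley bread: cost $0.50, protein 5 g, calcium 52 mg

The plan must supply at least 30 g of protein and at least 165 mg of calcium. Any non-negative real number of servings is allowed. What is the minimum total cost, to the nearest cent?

Compare the cost at each extreme point of the feasible region.
kidney beans only: max(30/8, 165/37) = 4.459 servings → $2.01.
whole-barley bread only: max(30/5, 165/52) = 6 servings → $3.00.
kidney beans + whole-barley bread with both tight: 3.182 servings and 0.9091 servings → $1.89.
The minimum over all feasible corners is $1.89.

$1.89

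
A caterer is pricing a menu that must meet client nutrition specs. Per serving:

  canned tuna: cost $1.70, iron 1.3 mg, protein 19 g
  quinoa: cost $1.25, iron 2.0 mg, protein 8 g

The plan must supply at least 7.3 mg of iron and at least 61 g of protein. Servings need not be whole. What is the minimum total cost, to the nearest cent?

canned tuna only: max(7.3/1.3, 61/19) = 5.615 servings → $9.55.
quinoa only: max(7.3/2.0, 61/8) = 7.625 servings → $9.53.
canned tuna + quinoa with both tight: 2.304 servings and 2.152 servings → $6.61.
Cheapest feasible corner: $6.61.

$6.61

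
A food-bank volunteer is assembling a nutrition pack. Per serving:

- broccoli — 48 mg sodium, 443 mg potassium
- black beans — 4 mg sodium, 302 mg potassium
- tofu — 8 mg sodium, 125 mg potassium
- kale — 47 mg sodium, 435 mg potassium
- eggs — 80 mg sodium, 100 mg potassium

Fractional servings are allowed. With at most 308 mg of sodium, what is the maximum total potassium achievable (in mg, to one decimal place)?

23254.0 mg

Potassium per mg sodium: black beans 75.5, tofu 15.62, kale 9.255, broccoli 9.229, eggs 1.25.
With no serving limits, spend the whole sodium allowance on black beans: 308 mg / 4 mg × 302 mg = 23254.0 mg.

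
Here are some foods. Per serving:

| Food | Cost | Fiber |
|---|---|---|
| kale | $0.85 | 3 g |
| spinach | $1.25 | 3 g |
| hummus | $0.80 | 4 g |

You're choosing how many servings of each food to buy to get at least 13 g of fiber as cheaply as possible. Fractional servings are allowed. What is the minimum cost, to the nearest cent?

Cost per g of fiber: hummus $0.2000, kale $0.2833, spinach $0.4167.
With no serving limits, use only hummus: 13 g / 4 g = 3.25 servings × $0.80 = $2.60.

$2.60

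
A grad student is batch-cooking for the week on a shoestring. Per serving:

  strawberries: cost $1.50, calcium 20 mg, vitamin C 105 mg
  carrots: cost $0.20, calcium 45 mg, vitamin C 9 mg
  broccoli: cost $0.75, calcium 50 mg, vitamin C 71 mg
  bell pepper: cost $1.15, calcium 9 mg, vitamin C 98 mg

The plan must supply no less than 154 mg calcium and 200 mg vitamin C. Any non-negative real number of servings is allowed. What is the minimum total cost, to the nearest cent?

Two binding constraints pin down two serving amounts, so the optimal mix uses at most two foods. The candidates are each food alone (scaled to the tighter of calcium/vitamin C) and each pair with both constraints tight.
strawberries only: max(154/20, 200/105) = 7.7 servings → $11.55.
carrots only: max(154/45, 200/9) = 22.22 servings → $4.44.
broccoli only: max(154/50, 200/71) = 3.08 servings → $2.31.
bell pepper only: max(154/9, 200/98) = 17.11 servings → $19.68.
strawberries + carrots with both tight: 1.675 servings and 2.678 servings → $3.05.
strawberries + broccoli: the both-tight solution has a negative serving — not a feasible corner.
strawberries + bell pepper with both targets exact would need a negative amount; discard.
carrots + broccoli with both tight: 0.3403 servings and 2.774 servings → $2.15.
carrots + bell pepper with both tight: 3.07 servings and 1.759 servings → $2.64.
broccoli + bell pepper: the both-tight solution has a negative serving — not a feasible corner.
So the least-cost plan costs $2.15.

$2.15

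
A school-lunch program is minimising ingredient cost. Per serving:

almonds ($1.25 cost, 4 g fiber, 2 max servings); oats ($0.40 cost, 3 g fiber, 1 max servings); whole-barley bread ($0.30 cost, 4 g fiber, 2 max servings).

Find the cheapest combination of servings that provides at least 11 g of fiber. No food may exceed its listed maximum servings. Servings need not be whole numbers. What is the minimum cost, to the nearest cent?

Cost per g of fiber: whole-barley bread $0.0750, oats $0.1333, almonds $0.3125.
Take 2 servings of whole-barley bread: +8.0 g fiber for $0.60 (total $0.60, still need 3.0 g).
Take 1 serving of oats: +3.0 g fiber for $0.40 (total $1.00, still need 0.0 g).
Filling from the cheapest source first is optimal under one linear minimum: $1.00.

$1.00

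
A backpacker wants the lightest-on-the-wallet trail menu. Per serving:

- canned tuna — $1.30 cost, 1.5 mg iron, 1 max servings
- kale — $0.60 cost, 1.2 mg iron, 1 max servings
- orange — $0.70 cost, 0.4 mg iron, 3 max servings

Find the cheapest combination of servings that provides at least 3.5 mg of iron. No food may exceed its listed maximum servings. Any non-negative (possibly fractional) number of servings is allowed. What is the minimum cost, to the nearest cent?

$3.30

Cost per mg of iron: kale $0.5000, canned tuna $0.8667, orange $1.7500.
Take 1 serving of kale: +1.2 mg iron for $0.60 (total $0.60, still need 2.3 mg).
Take 1 serving of canned tuna: +1.5 mg iron for $1.30 (total $1.90, still need 0.8 mg).
Take 2 servings of orange: +0.8 mg iron for $1.40 (total $3.30, still need 0.0 mg).
Greedy by cheapest-per-mg is optimal for a single linear constraint, so the minimum cost is $3.30.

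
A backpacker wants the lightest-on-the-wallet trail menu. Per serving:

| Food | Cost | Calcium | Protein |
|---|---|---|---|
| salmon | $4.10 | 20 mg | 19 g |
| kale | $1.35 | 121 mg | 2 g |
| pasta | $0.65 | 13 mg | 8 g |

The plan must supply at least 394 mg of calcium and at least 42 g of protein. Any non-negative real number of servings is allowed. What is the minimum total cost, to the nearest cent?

Minimising a linear cost over {calcium ≥ 394, protein ≥ 42, servings ≥ 0} — the optimum is at a vertex, using one or two foods.
salmon only: max(394/20, 42/19) = 19.7 servings → $80.77.
kale only: max(394/121, 42/2) = 21 servings → $28.35.
pasta only: max(394/13, 42/8) = 30.31 servings → $19.70.
salmon + kale with both tight: 1.901 servings and 2.942 servings → $11.77.
salmon + pasta: the both-tight solution has a negative serving — not a feasible corner.
kale + pasta with both tight: 2.766 servings and 4.558 servings → $6.70.
So the least-cost plan costs $6.70.

$6.70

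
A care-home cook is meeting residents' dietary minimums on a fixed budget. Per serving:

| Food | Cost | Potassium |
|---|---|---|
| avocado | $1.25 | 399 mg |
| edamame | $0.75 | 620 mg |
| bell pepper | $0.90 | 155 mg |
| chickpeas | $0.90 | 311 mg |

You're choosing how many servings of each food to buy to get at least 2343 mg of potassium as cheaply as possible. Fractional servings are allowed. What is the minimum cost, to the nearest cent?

$2.83

Cost per mg of potassium: edamame $0.0012, chickpeas $0.0029, avocado $0.0031, bell pepper $0.0058.
With no serving limits, use only edamame: 2343 mg / 620 mg = 3.779 servings × $0.75 = $2.83.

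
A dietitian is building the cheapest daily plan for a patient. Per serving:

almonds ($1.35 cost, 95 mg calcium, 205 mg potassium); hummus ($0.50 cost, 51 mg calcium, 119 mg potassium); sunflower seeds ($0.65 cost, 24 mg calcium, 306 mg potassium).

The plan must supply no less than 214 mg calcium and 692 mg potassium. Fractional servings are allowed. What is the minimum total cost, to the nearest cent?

With two linear requirements the optimum uses one or two foods; enumerate the corners.
almonds only: max(214/95, 692/205) = 3.376 servings → $4.56.
hummus only: max(214/51, 692/119) = 5.815 servings → $2.91.
sunflower seeds only: max(214/24, 692/306) = 8.917 servings → $5.80.
almonds + hummus: intersection lies outside the first quadrant.
almonds + sunflower seeds with both tight: 2.024 servings and 0.9056 servings → $3.32.
hummus + sunflower seeds with both tight: 3.833 servings and 0.7707 servings → $2.42.
So the least-cost plan costs $2.42.

$2.42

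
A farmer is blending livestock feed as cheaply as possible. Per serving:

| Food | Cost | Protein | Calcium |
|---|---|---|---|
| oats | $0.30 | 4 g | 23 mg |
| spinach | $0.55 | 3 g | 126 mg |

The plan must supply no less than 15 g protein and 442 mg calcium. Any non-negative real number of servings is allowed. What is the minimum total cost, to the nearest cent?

$2.19

An LP optimum is at a vertex; with two nutrient constraints at most two foods are used. Check each candidate.
oats only: max(15/4, 442/23) = 19.22 servings → $5.77.
spinach only: max(15/3, 442/126) = 5 servings → $2.75.
oats + spinach with both tight: 1.297 servings and 3.271 servings → $2.19.
So the least-cost plan costs $2.19.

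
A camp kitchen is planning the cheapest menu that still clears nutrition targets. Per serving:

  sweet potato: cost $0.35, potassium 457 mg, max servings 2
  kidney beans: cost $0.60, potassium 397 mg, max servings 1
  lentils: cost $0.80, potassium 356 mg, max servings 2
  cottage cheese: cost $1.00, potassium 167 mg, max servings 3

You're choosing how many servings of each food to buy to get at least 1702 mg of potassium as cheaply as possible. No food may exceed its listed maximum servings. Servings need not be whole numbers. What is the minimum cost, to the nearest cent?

$2.18

Cost per mg of potassium: sweet potato $0.0008, kidney beans $0.0015, lentils $0.0022, cottage cheese $0.0060.
Take 2 servings of sweet potato: +914.0 mg potassium for $0.70 (total $0.70, still need 788.0 mg).
Take 1 serving of kidney beans: +397.0 mg potassium for $0.60 (total $1.30, still need 391.0 mg).
Take 1.098 servings of lentils: +391.0 mg potassium for $0.88 (total $2.18, still need 0.0 mg).
Greedy by cheapest-per-mg is optimal for a single linear constraint, so the minimum cost is $2.18.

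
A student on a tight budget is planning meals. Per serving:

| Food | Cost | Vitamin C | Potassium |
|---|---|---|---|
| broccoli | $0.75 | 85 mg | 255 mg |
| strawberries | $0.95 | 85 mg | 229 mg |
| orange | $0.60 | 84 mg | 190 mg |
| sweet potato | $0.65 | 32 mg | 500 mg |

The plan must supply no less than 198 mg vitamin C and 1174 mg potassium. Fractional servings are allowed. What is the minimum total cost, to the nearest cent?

$2.13

An LP optimum is at a vertex; with two nutrient constraints at most two foods are used. Check each candidate.
broccoli only: max(198/85, 1174/255) = 4.604 servings → $3.45.
strawberries only: max(198/85, 1174/229) = 5.127 servings → $4.87.
orange only: max(198/84, 1174/190) = 6.179 servings → $3.71.
sweet potato only: max(198/32, 1174/500) = 6.188 servings → $4.02.
broccoli + strawberries: the both-tight solution has a negative serving — not a feasible corner.
broccoli + orange: the both-tight solution has a negative serving — not a feasible corner.
broccoli + sweet potato with both tight: 1.789 servings and 1.436 servings → $2.27.
strawberries + orange with both targets exact would need a negative amount; discard.
strawberries + sweet potato with both tight: 1.747 servings and 1.548 servings → $2.67.
orange + sweet potato with both tight: 1.71 servings and 1.698 servings → $2.13.
Cheapest feasible corner: $2.13.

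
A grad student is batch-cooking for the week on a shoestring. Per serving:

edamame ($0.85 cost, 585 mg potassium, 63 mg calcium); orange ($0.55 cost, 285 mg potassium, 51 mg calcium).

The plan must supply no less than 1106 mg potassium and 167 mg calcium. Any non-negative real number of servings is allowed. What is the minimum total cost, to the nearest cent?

At the optimum either one food covers both requirements or two foods hit both targets exactly; no other combination can be cheaper.
edamame only: max(1106/585, 167/63) = 2.651 servings → $2.25.
orange only: max(1106/285, 167/51) = 3.881 servings → $2.13.
edamame + orange with both tight: 0.7417 servings and 2.358 servings → $1.93.
The minimum over all feasible corners is $1.93.

$1.93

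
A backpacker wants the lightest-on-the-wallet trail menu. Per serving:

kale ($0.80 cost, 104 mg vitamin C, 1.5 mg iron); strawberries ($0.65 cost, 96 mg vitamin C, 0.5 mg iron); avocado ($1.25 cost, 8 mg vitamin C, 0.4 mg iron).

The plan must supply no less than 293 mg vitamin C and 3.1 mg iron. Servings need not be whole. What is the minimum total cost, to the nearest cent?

This is a tiny linear program; its minimum lies at a vertex of the feasible set. List the vertices and price them.
kale only: max(293/104, 3.1/1.5) = 2.817 servings → $2.25.
strawberries only: max(293/96, 3.1/0.5) = 6.2 servings → $4.03.
avocado only: max(293/8, 3.1/0.4) = 36.62 servings → $45.78.
kale + strawberries with both tight: 1.642 servings and 1.273 servings → $2.14.
kale + avocado: the both-tight solution has a negative serving — not a feasible corner.
strawberries + avocado with both tight: 2.686 servings and 4.392 servings → $7.24.
The minimum over all feasible corners is $2.14.

$2.14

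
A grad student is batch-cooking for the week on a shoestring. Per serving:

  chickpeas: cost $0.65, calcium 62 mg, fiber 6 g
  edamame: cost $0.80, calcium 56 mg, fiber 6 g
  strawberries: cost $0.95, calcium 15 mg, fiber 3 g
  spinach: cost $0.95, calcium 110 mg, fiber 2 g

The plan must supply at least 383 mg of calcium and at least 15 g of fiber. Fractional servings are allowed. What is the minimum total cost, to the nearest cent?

$3.50

This is a tiny linear program; its minimum lies at a vertex of the feasible set. List the vertices and price them.
chickpeas only: max(383/62, 15/6) = 6.177 servings → $4.02.
edamame only: max(383/56, 15/6) = 6.839 servings → $5.47.
strawberries only: max(383/15, 15/3) = 25.53 servings → $24.26.
spinach only: max(383/110, 15/2) = 7.5 servings → $7.12.
chickpeas + edamame: the both-tight solution has a negative serving — not a feasible corner.
chickpeas + strawberries: the both-tight solution has a negative serving — not a feasible corner.
chickpeas + spinach with both tight: 1.649 servings and 2.552 servings → $3.50.
edamame + strawberries: intersection lies outside the first quadrant.
edamame + spinach with both tight: 1.613 servings and 2.661 servings → $3.82.
strawberries + spinach with both tight: 2.947 servings and 3.08 servings → $5.73.
So the least-cost plan costs $3.50.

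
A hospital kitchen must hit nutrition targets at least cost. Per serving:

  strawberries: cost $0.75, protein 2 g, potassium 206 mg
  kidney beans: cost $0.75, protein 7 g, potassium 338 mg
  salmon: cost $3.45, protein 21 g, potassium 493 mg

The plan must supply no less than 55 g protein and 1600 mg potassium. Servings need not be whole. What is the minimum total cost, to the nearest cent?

$5.89

Two binding constraints pin down two serving amounts, so the optimal mix uses at most two foods. The candidates are each food alone (scaled to the tighter of protein/potassium) and each pair with both constraints tight.
strawberries only: max(55/2, 1600/206) = 27.5 servings → $20.62.
kidney beans only: max(55/7, 1600/338) = 7.857 servings → $5.89.
salmon only: max(55/21, 1600/493) = 3.245 servings → $11.20.
strawberries + kidney beans: intersection lies outside the first quadrant.
strawberries + salmon with both tight: 1.942 servings and 2.434 servings → $9.85.
kidney beans + salmon with both tight: 1.778 servings and 2.026 servings → $8.32.
Cheapest feasible corner: $5.89.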